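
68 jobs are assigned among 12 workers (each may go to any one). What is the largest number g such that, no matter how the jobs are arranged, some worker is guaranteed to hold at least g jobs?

The 12 workers are the holes and the 68 jobs are the pigeons.
If every worker held at most 5 jobs, the total would be at most 12 × 5 = 60, which is less than 68.
So some worker holds at least ⌈68/12⌉ = 6 jobs.

6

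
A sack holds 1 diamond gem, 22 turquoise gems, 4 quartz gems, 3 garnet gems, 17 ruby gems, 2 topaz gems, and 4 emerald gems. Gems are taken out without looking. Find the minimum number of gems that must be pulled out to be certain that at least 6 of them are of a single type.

An adversary could hand out at most 5 gems per type (5 types run out sooner): 1 + 5 + 4 + 3 + 5 + 2 + 4 = 24 gems and still no type has 6.
One more gem lands in a type already at 5, so 25 draws are enough and 24 are not.

25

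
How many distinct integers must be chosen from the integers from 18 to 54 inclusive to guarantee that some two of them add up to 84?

A set avoiding the sum 84 can contain at most one of each pair {x, 84−x}, plus the 13 elements whose complement lies outside the range or equal to its own complement.
The integers 18, …, 42 (25 of them) are such a set: any two sum to at least 18+19 = 37 and at most 41+42 = 83 < 84.
By the pigeonhole principle, any 26th integer completes one of the 12 pairs, so 26 choices force a sum of 84.

26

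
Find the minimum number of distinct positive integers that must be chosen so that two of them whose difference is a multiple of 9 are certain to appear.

10

Integers whose pairwise differences are multiples of 9 are exactly those sharing a remainder mod 9. The 9 residue classes mod 9 are the pigeonholes.
With 9 integers one could put 1 in each residue class and have no class reach 2.
The 10th integer pushes some class to 2, so 9·1 + 1 = 10.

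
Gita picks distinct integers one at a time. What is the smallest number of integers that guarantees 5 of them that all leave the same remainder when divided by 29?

The 29 residue classes mod 29 are the pigeonholes.
With 116 integers one could put 4 in each residue class and have no class reach 5.
The 117th integer pushes some class to 5, so 29·4 + 1 = 117.

117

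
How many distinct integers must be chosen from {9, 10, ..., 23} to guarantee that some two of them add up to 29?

A set avoiding the sum 29 can contain at most one of each pair {x, 29−x}, plus the 3 elements whose complement lies outside the range.
The integers 15, …, 23 (9 of them) are such a set: any two sum to at least 15+16 = 31 > 29.
Pigeonhole: any 10th integer completes one of the 6 pairs, so 10 choices force a sum of 29.

10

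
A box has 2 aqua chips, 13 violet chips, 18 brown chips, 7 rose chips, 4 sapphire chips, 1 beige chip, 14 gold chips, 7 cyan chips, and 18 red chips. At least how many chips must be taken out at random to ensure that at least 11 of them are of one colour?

An adversary could hand out at most 10 chips per colour (5 colours run out sooner): 2 + 10 + 10 + 7 + 4 + 1 + 10 + 7 + 10 = 61 chips and still no colour has 11.
By pigeonhole, one more chip lands in a colour already at 10, so 62 draws are enough and 61 are not.

62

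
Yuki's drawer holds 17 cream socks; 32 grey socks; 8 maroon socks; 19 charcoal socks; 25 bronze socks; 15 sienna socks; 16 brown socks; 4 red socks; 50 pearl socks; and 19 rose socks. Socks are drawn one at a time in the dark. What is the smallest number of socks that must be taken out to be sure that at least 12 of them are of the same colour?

101

Put each drawn sock into a box by colour. The largest draw with every box below 12 takes min(count, 11) from each colour; colours with fewer than 11 contribute all they have.
Σ min(cᵢ, 11) = 11 + 11 + 8 + 11 + 11 + 11 + 11 + 4 + 11 + 11 = 100.
Draw number 100 + 1 = 101 must push one box to 12.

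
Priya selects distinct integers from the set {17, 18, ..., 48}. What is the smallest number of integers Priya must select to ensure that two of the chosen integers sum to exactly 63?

Group the elements by complementary pair {x, 63−x}: {17,46}, {18,45}, {19,44}, …, giving 15 two-element pairs and 2 integers whose partner 63−x falls outside [17,48].
By pigeonhole, treating each of those 17 groups as a pigeonhole, one can pick one integer per group — 17 integers — with no two summing to 63.
The 18th integer lands in an occupied pair, forcing a sum of 63.

18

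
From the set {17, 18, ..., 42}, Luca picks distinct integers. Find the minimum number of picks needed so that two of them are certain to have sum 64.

17

Group the elements by complementary pair {x, 64−x}: {22,42}, {23,41}, {24,40}, …, giving 10 two-element pairs, the single value 32 (it cannot pair with itself since the integers are distinct), and 5 integers whose partner 64−x falls outside [17,42].
Treating each of those 16 groups as a pigeonhole, one can pick one integer per group — 16 integers — with no two summing to 64.
The 17th integer lands in an occupied pair, forcing a sum of 64.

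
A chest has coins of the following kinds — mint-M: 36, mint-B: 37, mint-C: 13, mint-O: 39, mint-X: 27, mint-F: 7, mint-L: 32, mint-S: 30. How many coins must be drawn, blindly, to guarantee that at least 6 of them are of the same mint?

By the pigeonhole principle, the 8 mints are the holes; the coins drawn are the pigeons.
To avoid 6 of any one mint, the worst case takes at most 5 of each mint.
That gives 5 + 5 + 5 + 5 + 5 + 5 + 5 + 5 = 40 coins with no mint reaching 6.
The next coin forces some mint to 6, so 40 + 1 = 41.

41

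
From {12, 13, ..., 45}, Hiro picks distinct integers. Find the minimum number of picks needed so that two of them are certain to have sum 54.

20

Group the elements by complementary pair {x, 54−x}: {12,42}, {13,41}, {14,40}, …, giving 15 two-element pairs, the single value 27 (it cannot pair with itself since the integers are distinct), and 3 integers whose partner 54−x falls outside [12,45].
Treating each of those 19 groups as a pigeonhole, one can pick one integer per group — 19 integers — with no two summing to 54.
The 20th integer lands in an occupied pair, forcing a sum of 54.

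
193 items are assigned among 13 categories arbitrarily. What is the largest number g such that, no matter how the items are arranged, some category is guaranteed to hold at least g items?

By pigeonhole, the 13 categories are the holes and the 193 items are the pigeons.
If every category held at most 14 items, the total would be at most 13 × 14 = 182, which is less than 193.
So some category holds at least ⌈193/13⌉ = 15 items.

15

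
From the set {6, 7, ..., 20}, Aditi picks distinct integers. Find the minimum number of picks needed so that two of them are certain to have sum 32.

A set avoiding the sum 32 can contain at most one of each pair {x, 32−x}, plus the 7 elements whose complement lies outside the range or equal to its own complement.
The integers 6, …, 16 (11 of them) are such a set: any two sum to at least 6+7 = 13 and at most 15+16 = 31 < 32.
By pigeonhole, any 12th integer completes one of the 4 pairs, so 12 choices force a sum of 32.

12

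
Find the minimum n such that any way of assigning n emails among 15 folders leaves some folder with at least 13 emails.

With 180 emails one could put exactly 12 in each of the 15 folders, and no folder would reach 13.
One more email must land in a folder that already has 12, giving it 13.
So 15 × 12 + 1 = 181 emails are required.

181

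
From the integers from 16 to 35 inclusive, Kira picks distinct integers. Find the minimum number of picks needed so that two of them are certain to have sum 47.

13

A set avoiding the sum 47 can contain at most one of each pair {x, 47−x}, plus the 4 elements whose complement lies outside the range.
The integers 24, …, 35 (12 of them) are such a set: any two sum to at least 24+25 = 49 > 47.
Any 13th integer completes one of the 8 pairs, so 13 choices force a sum of 47.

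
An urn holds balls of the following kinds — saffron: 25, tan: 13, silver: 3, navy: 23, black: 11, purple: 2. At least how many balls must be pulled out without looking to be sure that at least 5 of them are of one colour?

An adversary could hand out at most 4 balls per colour (silver, purple run out sooner): 4 + 4 + 3 + 4 + 4 + 2 = 21 balls and still no colour has 5.
One more ball lands in a colour already at 4, so 22 draws are enough and 21 are not.

22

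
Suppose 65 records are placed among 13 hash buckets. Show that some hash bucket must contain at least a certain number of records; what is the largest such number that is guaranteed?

5

Pigeonhole: the 13 hash buckets are the holes and the 65 records are the pigeons.
If every hash bucket held at most 4 records, the total would be at most 13 × 4 = 52, which is less than 65.
So some hash bucket holds at least ⌈65/13⌉ = 5 records.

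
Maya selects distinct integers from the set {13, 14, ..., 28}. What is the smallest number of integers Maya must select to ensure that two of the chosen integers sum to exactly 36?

12

Two chosen integers sum to 36 exactly when both halves of some pair {x, 36−x} with 13 ≤ x ≤ 36−x ≤ 23 are chosen — 5 such pairs.
The remaining 6 elements (those with no distinct partner in range) can never complete a 36-sum, so the worst case takes all of them and one from each pair: 6 + 5 = 11.
Pigeonhole: the 12th integer has to be the second member of some pair, so 11 + 1 = 12.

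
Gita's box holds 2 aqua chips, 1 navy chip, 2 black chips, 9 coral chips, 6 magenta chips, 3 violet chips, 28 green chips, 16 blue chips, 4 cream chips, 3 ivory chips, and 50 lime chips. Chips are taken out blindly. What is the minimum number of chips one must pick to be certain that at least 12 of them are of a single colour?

Pigeonhole: the 11 colours are the holes; the chips drawn are the pigeons.
To avoid 12 of any one colour, the worst case takes at most 11 of each colour, or every chip of a colour that has fewer than 11.
That gives 2 + 1 + 2 + 9 + 6 + 3 + 11 + 11 + 4 + 3 + 11 = 63 chips with no colour reaching 12.
The next chip forces some colour to 12, so 63 + 1 = 64.

64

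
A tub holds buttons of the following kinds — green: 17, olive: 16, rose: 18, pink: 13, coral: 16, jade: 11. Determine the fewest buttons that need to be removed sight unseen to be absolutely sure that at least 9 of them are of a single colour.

49

An adversary could hand out at most 8 buttons per colour: 8 + 8 + 8 + 8 + 8 + 8 = 48 buttons and still no colour has 9.
One more button lands in a colour already at 8, so 49 draws are enough and 48 are not.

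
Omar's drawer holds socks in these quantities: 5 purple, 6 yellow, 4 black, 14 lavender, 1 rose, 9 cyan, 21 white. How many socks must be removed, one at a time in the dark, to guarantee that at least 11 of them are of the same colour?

46

An adversary could hand out at most 10 socks per colour (5 colours run out sooner): 5 + 6 + 4 + 10 + 1 + 9 + 10 = 45 socks and still no colour has 11.
Pigeonhole: one more sock lands in a colour already at 10, so 46 draws are enough and 45 are not.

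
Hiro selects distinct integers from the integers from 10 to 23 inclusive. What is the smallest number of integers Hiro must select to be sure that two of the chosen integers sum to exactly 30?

Two chosen integers sum to 30 exactly when both halves of some pair {x, 30−x} with 10 ≤ x ≤ 30−x ≤ 20 are chosen — 5 such pairs.
The remaining 4 elements (those with no distinct partner in range) can never complete a 30-sum, so the worst case takes all of them and one from each pair: 4 + 5 = 9.
By the pigeonhole principle, the 10th integer has to be the second member of some pair, so 9 + 1 = 10.

10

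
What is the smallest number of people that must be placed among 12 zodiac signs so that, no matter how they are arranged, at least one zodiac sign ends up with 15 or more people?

169

With 168 people one could put exactly 14 in each of the 12 zodiac signs, and no zodiac sign would reach 15.
By pigeonhole, one more person must land in a zodiac sign that already has 14, giving it 15.
So 12 × 14 + 1 = 169 people are required.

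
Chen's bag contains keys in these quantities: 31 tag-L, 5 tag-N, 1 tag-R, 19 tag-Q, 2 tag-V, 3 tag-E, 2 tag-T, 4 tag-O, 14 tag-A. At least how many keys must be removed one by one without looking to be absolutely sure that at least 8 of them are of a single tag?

39

Put each drawn key into a box by tag. The largest draw with every box below 8 takes min(count, 7) from each tag; tags with fewer than 7 contribute all they have.
Σ min(cᵢ, 7) = 7 + 5 + 1 + 7 + 2 + 3 + 2 + 4 + 7 = 38.
Draw number 38 + 1 = 39 must push one box to 8.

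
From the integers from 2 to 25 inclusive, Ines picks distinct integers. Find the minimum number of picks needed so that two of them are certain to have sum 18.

18

Group the elements by complementary pair {x, 18−x}: {2,16}, {3,15}, {4,14}, …, giving 7 two-element pairs, the single value 9 (it cannot pair with itself since the integers are distinct), and 9 integers whose partner 18−x falls outside [2,25].
Treating each of those 17 groups as a pigeonhole, one can pick one integer per group — 17 integers — with no two summing to 18.
The 18th integer lands in an occupied pair, forcing a sum of 18.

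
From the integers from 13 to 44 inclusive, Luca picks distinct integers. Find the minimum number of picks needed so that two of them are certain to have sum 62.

20

Group the elements by complementary pair {x, 62−x}: {18,44}, {19,43}, {20,42}, …, giving 13 two-element pairs; the single value 31 (it cannot pair with itself since the integers are distinct); and 5 integers whose partner 62−x falls outside [13,44].
By pigeonhole, treating each of those 19 groups as a pigeonhole, one can pick one integer per group — 19 integers — with no two summing to 62.
The 20th integer lands in an occupied pair, forcing a sum of 62.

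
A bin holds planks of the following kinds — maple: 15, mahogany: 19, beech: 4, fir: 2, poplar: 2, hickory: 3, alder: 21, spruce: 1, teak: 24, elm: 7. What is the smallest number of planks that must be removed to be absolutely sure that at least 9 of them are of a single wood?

By the pigeonhole principle, put each drawn plank into a box by wood. The largest draw with every box below 9 takes min(count, 8) from each wood; woods with fewer than 8 contribute all they have.
Σ min(cᵢ, 8) = 8 + 8 + 4 + 2 + 2 + 3 + 8 + 1 + 8 + 7 = 51.
Draw number 51 + 1 = 52 must push one box to 9.

52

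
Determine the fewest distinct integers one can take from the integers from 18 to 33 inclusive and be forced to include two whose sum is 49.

A set avoiding the sum 49 can contain at most one of each pair {x, 49−x}, plus the 2 elements whose complement lies outside the range.
The integers 25, …, 33 (9 of them) are such a set: any two sum to at least 25+26 = 51 > 49.
Any 10th integer completes one of the 7 pairs, so 10 choices force a sum of 49.

10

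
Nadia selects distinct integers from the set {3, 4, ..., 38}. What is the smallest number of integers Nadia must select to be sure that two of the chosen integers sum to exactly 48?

A set avoiding the sum 48 can contain at most one of each pair {x, 48−x}, plus the 8 elements whose complement lies outside the range or equal to its own complement.
The integers 3, …, 24 (22 of them) are such a set: any two sum to at least 3+4 = 7 and at most 23+24 = 47 < 48.
By the pigeonhole principle, any 23rd integer completes one of the 14 pairs, so 23 choices force a sum of 48.

23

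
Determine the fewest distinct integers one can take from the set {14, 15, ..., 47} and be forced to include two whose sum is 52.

Two chosen integers sum to 52 exactly when both halves of some pair {x, 52−x} with 14 ≤ x ≤ 52−x ≤ 38 are chosen — 12 such pairs.
The remaining 10 elements (those with no distinct partner in range) can never complete a 52-sum, so the worst case takes all of them and one from each pair: 10 + 12 = 22.
The 23rd integer has to be the second member of some pair, so 22 + 1 = 23.

23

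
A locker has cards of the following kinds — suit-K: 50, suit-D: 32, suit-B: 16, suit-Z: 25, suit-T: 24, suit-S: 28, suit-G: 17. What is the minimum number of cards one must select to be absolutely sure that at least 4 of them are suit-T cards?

172

In the worst case for collecting suit-T cards, every non-suit-T card comes out first.
There are 50 + 32 + 16 + 25 + 28 + 17 = 168 non-suit-T cards altogether.
After those, each further card must be suit-T, so 168 + 4 = 172 draws guarantee 4 suit-T cards.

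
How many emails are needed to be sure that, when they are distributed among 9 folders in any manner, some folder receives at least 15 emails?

With 126 emails one could put exactly 14 in each of the 9 folders, and no folder would reach 15.
One more email must land in a folder that already has 14, giving it 15.
So 9 × 14 + 1 = 127 emails are required.

127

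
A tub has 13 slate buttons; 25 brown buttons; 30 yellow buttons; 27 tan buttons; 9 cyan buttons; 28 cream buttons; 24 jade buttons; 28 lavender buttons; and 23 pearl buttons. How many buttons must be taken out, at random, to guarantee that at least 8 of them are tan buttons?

In the worst case for collecting tan buttons, every non-tan button comes out first.
There are 13 + 25 + 30 + 9 + 28 + 24 + 28 + 23 = 180 non-tan buttons altogether.
After those, each further button must be tan, so 180 + 8 = 188 draws guarantee 8 tan buttons.

188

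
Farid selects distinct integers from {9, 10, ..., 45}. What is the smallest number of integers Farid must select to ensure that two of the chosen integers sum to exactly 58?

22

A set avoiding the sum 58 can contain at most one of each pair {x, 58−x}, plus the 5 elements whose complement lies outside the range or equal to its own complement.
The integers 9, …, 29 (21 of them) are such a set: any two sum to at least 9+10 = 19 and at most 28+29 = 57 < 58.
By the pigeonhole principle, any 22nd integer completes one of the 16 pairs, so 22 choices force a sum of 58.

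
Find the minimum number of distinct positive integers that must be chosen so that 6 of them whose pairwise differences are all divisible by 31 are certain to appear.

Integers whose pairwise differences are multiples of 31 are exactly those sharing a remainder mod 31. By pigeonhole, the 31 residue classes mod 31 are the pigeonholes.
With 155 integers one could put 5 in each residue class and have no class reach 6.
The 156th integer pushes some class to 6, so 31·5 + 1 = 156.

156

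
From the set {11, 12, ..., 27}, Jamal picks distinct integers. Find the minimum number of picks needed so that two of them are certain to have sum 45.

Group the elements by complementary pair {x, 45−x}: {18,27}, {19,26}, {20,25}, …, giving 5 two-element pairs and 7 integers whose partner 45−x falls outside [11,27].
Treating each of those 12 groups as a pigeonhole, one can pick one integer per group — 12 integers — with no two summing to 45.
The 13th integer lands in an occupied pair, forcing a sum of 45.

13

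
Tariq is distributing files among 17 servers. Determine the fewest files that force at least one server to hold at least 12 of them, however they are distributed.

With 187 files one could put exactly 11 in each of the 17 servers, and no server would reach 12.
By the pigeonhole principle, one more file must land in a server that already has 11, giving it 12.
So 17 × 11 + 1 = 188 files are required.

188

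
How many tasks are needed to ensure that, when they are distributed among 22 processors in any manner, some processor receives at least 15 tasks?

With 308 tasks one could put exactly 14 in each of the 22 processors, and no processor would reach 15.
One more task must land in a processor that already has 14, giving it 15.
So 22 × 14 + 1 = 309 tasks are required.

309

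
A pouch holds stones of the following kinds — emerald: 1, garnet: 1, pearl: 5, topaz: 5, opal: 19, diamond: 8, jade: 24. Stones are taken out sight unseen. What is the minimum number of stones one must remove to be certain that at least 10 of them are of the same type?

39

An adversary could hand out at most 9 stones per type (5 types run out sooner): 1 + 1 + 5 + 5 + 9 + 8 + 9 = 38 stones and still no type has 10.
By pigeonhole, one more stone lands in a type already at 9, so 39 draws are enough and 38 are not.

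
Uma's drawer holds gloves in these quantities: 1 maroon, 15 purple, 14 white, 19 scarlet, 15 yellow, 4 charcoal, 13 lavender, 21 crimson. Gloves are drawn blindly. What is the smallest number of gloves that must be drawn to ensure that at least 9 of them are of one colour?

54

By pigeonhole, put each drawn glove into a box by colour. The largest draw with every box below 9 takes min(count, 8) from each colour; colours with fewer than 8 contribute all they have.
Σ min(cᵢ, 8) = 1 + 8 + 8 + 8 + 8 + 4 + 8 + 8 = 53.
Draw number 53 + 1 = 54 must push one box to 9.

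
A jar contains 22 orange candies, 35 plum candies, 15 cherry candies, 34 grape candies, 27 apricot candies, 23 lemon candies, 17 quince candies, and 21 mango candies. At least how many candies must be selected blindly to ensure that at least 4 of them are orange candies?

In the worst case for collecting orange candies, every non-orange candy comes out first.
There are 35 + 15 + 34 + 27 + 23 + 17 + 21 = 172 non-orange candies altogether.
After those, each further candy must be orange, so 172 + 4 = 176 draws guarantee 4 orange candies.

176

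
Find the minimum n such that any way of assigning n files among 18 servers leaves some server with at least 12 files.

199

With 198 files one could put exactly 11 in each of the 18 servers, and no server would reach 12.
By pigeonhole, one more file must land in a server that already has 11, giving it 12.
So 18 × 11 + 1 = 199 files are required.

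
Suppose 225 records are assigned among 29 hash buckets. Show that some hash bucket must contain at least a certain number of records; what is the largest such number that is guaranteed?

The 29 hash buckets are the holes and the 225 records are the pigeons.
If every hash bucket held at most 7 records, the total would be at most 29 × 7 = 203, which is less than 225.
So some hash bucket holds at least ⌈225/29⌉ = 8 records.

8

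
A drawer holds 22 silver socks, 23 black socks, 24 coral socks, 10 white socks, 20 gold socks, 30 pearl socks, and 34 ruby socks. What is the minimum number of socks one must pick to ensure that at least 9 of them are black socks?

In the worst case for collecting black socks, every non-black sock comes out first.
There are 22 + 24 + 10 + 20 + 30 + 34 = 140 non-black socks altogether.
After those, each further sock must be black, so 140 + 9 = 149 draws guarantee 9 black socks.

149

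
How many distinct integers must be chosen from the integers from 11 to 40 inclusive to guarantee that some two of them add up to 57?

Two chosen integers sum to 57 exactly when both halves of some pair {x, 57−x} with 17 ≤ x ≤ 57−x ≤ 40 are chosen — 12 such pairs.
The remaining 6 elements (those with no distinct partner in range) can never complete a 57-sum, so the worst case takes all of them and one from each pair: 6 + 12 = 18.
By pigeonhole, the 19th integer has to be the second member of some pair, so 18 + 1 = 19.

19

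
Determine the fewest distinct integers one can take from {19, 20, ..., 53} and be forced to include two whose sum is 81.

A set avoiding the sum 81 can contain at most one of each pair {x, 81−x}, plus the 9 elements whose complement lies outside the range.
The integers 19, …, 40 (22 of them) are such a set: any two sum to at least 19+20 = 39 and at most 39+40 = 79 < 81.
Any 23rd integer completes one of the 13 pairs, so 23 choices force a sum of 81.

23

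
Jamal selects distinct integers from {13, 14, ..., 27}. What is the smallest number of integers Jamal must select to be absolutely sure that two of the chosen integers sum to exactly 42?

10

Two chosen integers sum to 42 exactly when both halves of some pair {x, 42−x} with 15 ≤ x ≤ 42−x ≤ 27 are chosen — 6 such pairs.
The remaining 3 elements (those with no distinct partner in range) can never complete a 42-sum, so the worst case takes all of them and one from each pair: 3 + 6 = 9.
The 10th integer has to be the second member of some pair, so 9 + 1 = 10.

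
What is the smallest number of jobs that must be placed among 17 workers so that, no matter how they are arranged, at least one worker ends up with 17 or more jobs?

With 272 jobs one could put exactly 16 in each of the 17 workers, and no worker would reach 17.
One more job must land in a worker that already has 16, giving it 17.
So 17 × 16 + 1 = 273 jobs are required.

273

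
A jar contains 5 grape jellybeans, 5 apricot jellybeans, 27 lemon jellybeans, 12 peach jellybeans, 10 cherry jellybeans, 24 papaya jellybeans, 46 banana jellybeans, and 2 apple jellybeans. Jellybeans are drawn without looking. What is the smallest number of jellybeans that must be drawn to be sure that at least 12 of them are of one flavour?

The 8 flavours are the holes; the jellybeans drawn are the pigeons.
To avoid 12 of any one flavour, the worst case takes at most 11 of each flavour, or every jellybean of a flavour that has fewer than 11.
That gives 5 + 5 + 11 + 11 + 10 + 11 + 11 + 2 = 66 jellybeans with no flavour reaching 12.
The next jellybean forces some flavour to 12, so 66 + 1 = 67.

67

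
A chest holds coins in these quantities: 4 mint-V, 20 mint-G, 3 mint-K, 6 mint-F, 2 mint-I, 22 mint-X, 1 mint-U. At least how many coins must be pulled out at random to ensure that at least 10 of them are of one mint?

By the pigeonhole principle, put each drawn coin into a box by mint. The largest draw with every box below 10 takes min(count, 9) from each mint; mints with fewer than 9 contribute all they have.
Σ min(cᵢ, 9) = 4 + 9 + 3 + 6 + 2 + 9 + 1 = 34.
Draw number 34 + 1 = 35 must push one box to 10.

35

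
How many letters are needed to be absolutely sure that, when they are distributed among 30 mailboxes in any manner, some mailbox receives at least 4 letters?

91

With 90 letters one could put exactly 3 in each of the 30 mailboxes, and no mailbox would reach 4.
By pigeonhole, one more letter must land in a mailbox that already has 3, giving it 4.
So 30 × 3 + 1 = 91 letters are required.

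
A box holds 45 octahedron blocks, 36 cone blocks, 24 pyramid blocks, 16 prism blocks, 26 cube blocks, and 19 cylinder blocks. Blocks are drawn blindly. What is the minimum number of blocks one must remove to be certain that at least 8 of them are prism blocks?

In the worst case for collecting prism blocks, every non-prism block comes out first.
There are 45 + 36 + 24 + 26 + 19 = 150 non-prism blocks altogether.
After those, each further block must be prism, so 150 + 8 = 158 draws guarantee 8 prism blocks.

158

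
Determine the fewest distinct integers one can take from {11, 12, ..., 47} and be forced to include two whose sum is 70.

Two chosen integers sum to 70 exactly when both halves of some pair {x, 70−x} with 23 ≤ x ≤ 70−x ≤ 47 are chosen — 12 such pairs.
The remaining 13 elements (those with no distinct partner in range) can never complete a 70-sum, so the worst case takes all of them and one from each pair: 13 + 12 = 25.
Pigeonhole: the 26th integer has to be the second member of some pair, so 25 + 1 = 26.

26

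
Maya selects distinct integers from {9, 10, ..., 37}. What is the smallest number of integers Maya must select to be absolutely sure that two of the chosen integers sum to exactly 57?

Group the elements by complementary pair {x, 57−x}: {20,37}, {21,36}, {22,35}, …, giving 9 two-element pairs and 11 integers whose partner 57−x falls outside [9,37].
Treating each of those 20 groups as a pigeonhole, one can pick one integer per group — 20 integers — with no two summing to 57.
The 21st integer lands in an occupied pair, forcing a sum of 57.

21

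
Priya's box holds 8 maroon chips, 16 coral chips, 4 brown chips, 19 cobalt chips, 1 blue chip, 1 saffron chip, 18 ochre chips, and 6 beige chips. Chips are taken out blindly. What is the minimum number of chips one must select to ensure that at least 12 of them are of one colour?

54

An adversary could hand out at most 11 chips per colour (5 colours run out sooner): 8 + 11 + 4 + 11 + 1 + 1 + 11 + 6 = 53 chips and still no colour has 12.
By the pigeonhole principle, one more chip lands in a colour already at 11, so 54 draws are enough and 53 are not.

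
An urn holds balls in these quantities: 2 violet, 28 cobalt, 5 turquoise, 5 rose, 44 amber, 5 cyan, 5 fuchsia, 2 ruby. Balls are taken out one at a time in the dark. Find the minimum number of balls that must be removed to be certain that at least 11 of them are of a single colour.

45

Put each drawn ball into a box by colour. The largest draw with every box below 11 takes min(count, 10) from each colour; colours with fewer than 10 contribute all they have.
Σ min(cᵢ, 10) = 2 + 10 + 5 + 5 + 10 + 5 + 5 + 2 = 44.
Draw number 44 + 1 = 45 must push one box to 11.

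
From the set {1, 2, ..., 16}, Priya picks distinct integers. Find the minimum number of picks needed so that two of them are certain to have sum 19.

A set avoiding the sum 19 can contain at most one of each pair {x, 19−x}, plus the 2 elements whose complement lies outside the range.
The integers 1, …, 9 (9 of them) are such a set: any two sum to at least 1+2 = 3 and at most 8+9 = 17 < 19.
By the pigeonhole principle, any 10th integer completes one of the 7 pairs, so 10 choices force a sum of 19.

10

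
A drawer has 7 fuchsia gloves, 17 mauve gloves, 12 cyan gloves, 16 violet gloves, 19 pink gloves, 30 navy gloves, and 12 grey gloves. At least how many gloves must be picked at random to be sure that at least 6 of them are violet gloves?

103

In the worst case for collecting violet gloves, every non-violet glove comes out first.
There are 7 + 17 + 12 + 19 + 30 + 12 = 97 non-violet gloves altogether.
After those, each further glove must be violet, so 97 + 6 = 103 draws guarantee 6 violet gloves.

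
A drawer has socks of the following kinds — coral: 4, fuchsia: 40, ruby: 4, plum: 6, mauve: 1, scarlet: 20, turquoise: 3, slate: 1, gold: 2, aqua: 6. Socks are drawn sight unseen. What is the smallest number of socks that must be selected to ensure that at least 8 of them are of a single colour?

42

An adversary could hand out at most 7 socks per colour (8 colours run out sooner): 4 + 7 + 4 + 6 + 1 + 7 + 3 + 1 + 2 + 6 = 41 socks and still no colour has 8.
Pigeonhole: one more sock lands in a colour already at 7, so 42 draws are enough and 41 are not.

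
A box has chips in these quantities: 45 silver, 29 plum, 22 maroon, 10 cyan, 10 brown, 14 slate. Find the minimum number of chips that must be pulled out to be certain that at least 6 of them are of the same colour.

31

An adversary could hand out at most 5 chips per colour: 5 + 5 + 5 + 5 + 5 + 5 = 30 chips and still no colour has 6.
Pigeonhole: one more chip lands in a colour already at 5, so 31 draws are enough and 30 are not.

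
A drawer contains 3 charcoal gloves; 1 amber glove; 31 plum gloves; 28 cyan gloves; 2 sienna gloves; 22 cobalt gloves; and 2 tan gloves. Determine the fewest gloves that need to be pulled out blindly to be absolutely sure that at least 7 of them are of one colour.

Pigeonhole: put each drawn glove into a box by colour. The largest draw with every box below 7 takes min(count, 6) from each colour; colours with fewer than 6 contribute all they have.
Σ min(cᵢ, 6) = 3 + 1 + 6 + 6 + 2 + 6 + 2 = 26.
Draw number 26 + 1 = 27 must push one box to 7.

27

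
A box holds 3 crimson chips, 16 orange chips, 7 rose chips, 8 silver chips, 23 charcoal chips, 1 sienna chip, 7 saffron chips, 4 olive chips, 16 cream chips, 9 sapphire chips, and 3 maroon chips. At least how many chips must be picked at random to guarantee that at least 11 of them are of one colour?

73

Pigeonhole: the 11 colours are the holes; the chips drawn are the pigeons.
To avoid 11 of any one colour, the worst case takes at most 10 of each colour, or every chip of a colour that has fewer than 10.
That gives 3 + 10 + 7 + 8 + 10 + 1 + 7 + 4 + 10 + 9 + 3 = 72 chips with no colour reaching 11.
The next chip forces some colour to 11, so 72 + 1 = 73.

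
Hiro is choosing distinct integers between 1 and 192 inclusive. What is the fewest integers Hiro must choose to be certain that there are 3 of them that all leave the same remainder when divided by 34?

The 34 residue classes mod 34 are the pigeonholes.
With 68 integers one could put 2 in each residue class and have no class reach 3.
The 69th integer pushes some class to 3, so 34·2 + 1 = 69.

69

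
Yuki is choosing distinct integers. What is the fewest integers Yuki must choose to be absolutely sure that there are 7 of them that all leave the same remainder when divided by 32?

The 32 residue classes mod 32 are the pigeonholes.
With 192 integers one could put 6 in each residue class and have no class reach 7.
The 193rd integer pushes some class to 7, so 32·6 + 1 = 193.

193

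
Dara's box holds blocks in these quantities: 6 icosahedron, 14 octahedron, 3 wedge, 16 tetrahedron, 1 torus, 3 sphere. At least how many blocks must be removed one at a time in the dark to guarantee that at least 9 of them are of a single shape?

30

By the pigeonhole principle, put each drawn block into a box by shape. The largest draw with every box below 9 takes min(count, 8) from each shape; shapes with fewer than 8 contribute all they have.
Σ min(cᵢ, 8) = 6 + 8 + 3 + 8 + 1 + 3 = 29.
Draw number 29 + 1 = 30 must push one box to 9.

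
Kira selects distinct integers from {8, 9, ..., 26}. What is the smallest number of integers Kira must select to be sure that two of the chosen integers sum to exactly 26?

A set avoiding the sum 26 can contain at most one of each pair {x, 26−x}, plus the 9 elements whose complement lies outside the range or equal to its own complement.
The integers 13, …, 26 (14 of them) are such a set: any two sum to at least 13+14 = 27 > 26.
By the pigeonhole principle, any 15th integer completes one of the 5 pairs, so 15 choices force a sum of 26.

15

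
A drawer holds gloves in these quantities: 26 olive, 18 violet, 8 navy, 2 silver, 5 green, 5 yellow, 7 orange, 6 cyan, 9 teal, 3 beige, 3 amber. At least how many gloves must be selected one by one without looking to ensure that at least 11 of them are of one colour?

69

An adversary could hand out at most 10 gloves per colour (9 colours run out sooner): 10 + 10 + 8 + 2 + 5 + 5 + 7 + 6 + 9 + 3 + 3 = 68 gloves and still no colour has 11.
Pigeonhole: one more glove lands in a colour already at 10, so 69 draws are enough and 68 are not.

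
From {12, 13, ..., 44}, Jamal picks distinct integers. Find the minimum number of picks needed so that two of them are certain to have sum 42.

Two chosen integers sum to 42 exactly when both halves of some pair {x, 42−x} with 12 ≤ x ≤ 42−x ≤ 30 are chosen — 9 such pairs.
The remaining 15 elements (those with no distinct partner in range) can never complete a 42-sum, so the worst case takes all of them and one from each pair: 15 + 9 = 24.
The 25th integer has to be the second member of some pair, so 24 + 1 = 25.

25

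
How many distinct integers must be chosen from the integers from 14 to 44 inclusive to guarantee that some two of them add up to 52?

20

Two chosen integers sum to 52 exactly when both halves of some pair {x, 52−x} with 14 ≤ x ≤ 52−x ≤ 38 are chosen — 12 such pairs.
The remaining 7 elements (those with no distinct partner in range) can never complete a 52-sum, so the worst case takes all of them and one from each pair: 7 + 12 = 19.
Pigeonhole: the 20th integer has to be the second member of some pair, so 19 + 1 = 20.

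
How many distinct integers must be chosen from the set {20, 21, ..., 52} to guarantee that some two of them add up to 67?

Two chosen integers sum to 67 exactly when both halves of some pair {x, 67−x} with 20 ≤ x ≤ 67−x ≤ 47 are chosen — 14 such pairs.
The remaining 5 elements (those with no distinct partner in range) can never complete a 67-sum, so the worst case takes all of them and one from each pair: 5 + 14 = 19.
The 20th integer has to be the second member of some pair, so 19 + 1 = 20.

20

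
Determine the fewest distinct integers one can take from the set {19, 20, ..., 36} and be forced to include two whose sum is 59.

12

Two chosen integers sum to 59 exactly when both halves of some pair {x, 59−x} with 23 ≤ x ≤ 59−x ≤ 36 are chosen — 7 such pairs.
The remaining 4 elements (those with no distinct partner in range) can never complete a 59-sum, so the worst case takes all of them and one from each pair: 4 + 7 = 11.
The 12th integer has to be the second member of some pair, so 11 + 1 = 12.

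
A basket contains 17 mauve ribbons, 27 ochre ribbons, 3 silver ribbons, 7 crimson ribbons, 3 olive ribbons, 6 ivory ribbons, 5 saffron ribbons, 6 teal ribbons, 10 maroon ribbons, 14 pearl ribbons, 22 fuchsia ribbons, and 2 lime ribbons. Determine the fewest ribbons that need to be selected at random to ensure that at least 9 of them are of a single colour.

73

Put each drawn ribbon into a box by colour. The largest draw with every box below 9 takes min(count, 8) from each colour; colours with fewer than 8 contribute all they have.
Σ min(cᵢ, 8) = 8 + 8 + 3 + 7 + 3 + 6 + 5 + 6 + 8 + 8 + 8 + 2 = 72.
Draw number 72 + 1 = 73 must push one box to 9.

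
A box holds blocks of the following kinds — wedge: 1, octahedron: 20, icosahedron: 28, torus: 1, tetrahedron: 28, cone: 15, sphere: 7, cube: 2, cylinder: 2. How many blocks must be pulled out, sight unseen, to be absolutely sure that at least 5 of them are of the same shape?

Pigeonhole: put each drawn block into a box by shape. The largest draw with every box below 5 takes min(count, 4) from each shape; shapes with fewer than 4 contribute all they have.
Σ min(cᵢ, 4) = 1 + 4 + 4 + 1 + 4 + 4 + 4 + 2 + 2 = 26.
Draw number 26 + 1 = 27 must push one box to 5.

27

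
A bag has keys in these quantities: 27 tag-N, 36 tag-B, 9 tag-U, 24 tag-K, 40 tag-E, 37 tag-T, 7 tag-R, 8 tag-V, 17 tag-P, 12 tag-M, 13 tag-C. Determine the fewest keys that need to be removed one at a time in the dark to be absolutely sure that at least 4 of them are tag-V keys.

In the worst case for collecting tag-V keys, every non-tag-V key comes out first.
There are 27 + 36 + 9 + 24 + 40 + 37 + 7 + 17 + 12 + 13 = 222 non-tag-V keys altogether.
After those, each further key must be tag-V, so 222 + 4 = 226 draws guarantee 4 tag-V keys.

226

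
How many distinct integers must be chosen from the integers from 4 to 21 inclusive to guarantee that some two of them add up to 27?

A set avoiding the sum 27 can contain at most one of each pair {x, 27−x}, plus the 2 elements whose complement lies outside the range.
The integers 4, …, 13 (10 of them) are such a set: any two sum to at least 4+5 = 9 and at most 12+13 = 25 < 27.
Any 11th integer completes one of the 8 pairs, so 11 choices force a sum of 27.

11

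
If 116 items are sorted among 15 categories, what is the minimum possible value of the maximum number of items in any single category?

By pigeonhole, the 15 categories are the holes and the 116 items are the pigeons.
If every category held at most 7 items, the total would be at most 15 × 7 = 105, which is less than 116.
So some category holds at least ⌈116/15⌉ = 8 items.

8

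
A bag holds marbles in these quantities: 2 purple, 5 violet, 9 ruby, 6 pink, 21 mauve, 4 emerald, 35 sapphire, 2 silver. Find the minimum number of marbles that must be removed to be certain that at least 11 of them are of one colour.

By the pigeonhole principle, put each drawn marble into a box by colour. The largest draw with every box below 11 takes min(count, 10) from each colour; colours with fewer than 10 contribute all they have.
Σ min(cᵢ, 10) = 2 + 5 + 9 + 6 + 10 + 4 + 10 + 2 = 48.
Draw number 48 + 1 = 49 must push one box to 11.

49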